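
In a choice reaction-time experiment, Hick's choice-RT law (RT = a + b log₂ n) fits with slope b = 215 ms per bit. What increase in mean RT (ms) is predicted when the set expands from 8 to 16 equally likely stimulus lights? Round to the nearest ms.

ΔRT = (a + b log₂ n₂) − (a + b log₂ n₁) = b·(log₂ n₂ − log₂ n₁).
log₂(16) − log₂(8) = log₂(16/8) = log₂(2) = 1.
ΔRT = 215 × 1.0000 = 215.000 ms.

215 ms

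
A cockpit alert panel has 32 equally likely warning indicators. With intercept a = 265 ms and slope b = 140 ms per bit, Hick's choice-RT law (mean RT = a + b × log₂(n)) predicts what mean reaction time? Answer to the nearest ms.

log₂(32) = 5 bits, so RT = 265 + 140 × 5 ≈ 965.000 ms.

965 ms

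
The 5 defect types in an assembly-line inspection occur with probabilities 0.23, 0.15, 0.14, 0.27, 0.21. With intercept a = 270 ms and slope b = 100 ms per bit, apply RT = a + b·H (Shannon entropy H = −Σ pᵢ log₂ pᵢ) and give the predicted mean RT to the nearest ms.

Entropy contributions −pᵢ log₂ pᵢ: 0.4877, 0.4105, 0.3971, 0.5100, 0.4728; sum H = 2.2782 bits.
RT = a + bH = 270 + 100·2.2782 = 497.82 ms.

498 ms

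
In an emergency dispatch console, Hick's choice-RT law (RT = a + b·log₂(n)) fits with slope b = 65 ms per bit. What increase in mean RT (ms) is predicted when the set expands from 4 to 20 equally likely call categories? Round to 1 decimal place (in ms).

150.9 ms

The intercept a cancels: ΔRT = b·(log₂ n₂ − log₂ n₁) = b·log₂(n₂/n₁).
log₂(20) − log₂(4) = 4.3219 − 2 = 2.3219.
ΔRT = 65 × 2.3219 = 150.925 ms.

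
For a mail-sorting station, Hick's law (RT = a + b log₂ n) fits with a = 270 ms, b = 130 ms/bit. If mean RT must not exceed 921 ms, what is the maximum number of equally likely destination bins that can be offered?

32

Information budget: (921 − 270)/130 = 5.0077 bits, so n ≤ 2^5.0077 = 32.171 → at most 32.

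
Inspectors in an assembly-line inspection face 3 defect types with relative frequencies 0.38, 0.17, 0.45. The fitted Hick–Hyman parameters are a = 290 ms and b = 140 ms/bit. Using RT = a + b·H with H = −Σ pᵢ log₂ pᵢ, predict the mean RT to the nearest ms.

498 ms

Entropy contributions −pᵢ log₂ pᵢ: 0.5305, 0.4346, 0.5184; sum H = 1.4834 bits.
RT = a + bH = 290 + 140·1.4834 = 497.68 ms.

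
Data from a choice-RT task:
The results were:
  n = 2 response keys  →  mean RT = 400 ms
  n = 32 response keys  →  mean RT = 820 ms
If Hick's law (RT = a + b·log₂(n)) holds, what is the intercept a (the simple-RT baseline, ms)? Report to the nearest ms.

295 ms

b = (RT₂ − RT₁)/(log₂ n₂ − log₂ n₁) = (820 − 400)/(5 − 1) = 105 ms/bit.
Intercept: a = 400 − 105·log₂(2) = 295.000 ms.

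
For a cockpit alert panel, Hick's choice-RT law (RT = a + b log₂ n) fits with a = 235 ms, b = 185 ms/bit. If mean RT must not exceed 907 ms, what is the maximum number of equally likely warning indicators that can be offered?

Information budget: (907 − 235)/185 = 3.6324 bits, so n ≤ 2^3.6324 = 12.401 → at most 12.

12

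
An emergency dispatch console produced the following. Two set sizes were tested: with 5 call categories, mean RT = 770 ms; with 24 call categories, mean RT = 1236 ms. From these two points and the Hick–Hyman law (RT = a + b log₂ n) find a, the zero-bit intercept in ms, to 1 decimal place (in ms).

291.9 ms

b = (RT₂ − RT₁)/(log₂ n₂ − log₂ n₁) = (1236 − 770)/(4.5850 − 2.3219) = 205.918 ms/bit.
Intercept: a = 770 − 205.918·log₂(5) = 291.873 ms.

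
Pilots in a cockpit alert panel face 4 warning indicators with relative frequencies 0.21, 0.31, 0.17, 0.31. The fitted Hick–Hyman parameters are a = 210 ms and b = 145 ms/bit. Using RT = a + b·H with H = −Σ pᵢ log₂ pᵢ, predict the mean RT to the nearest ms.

493 ms

H = 0.21·log₂(1/0.21) + 0.31·log₂(1/0.31) + 0.17·log₂(1/0.17) + 0.31·log₂(1/0.31) = 1.9550 bits.
RT = 210 + 145 × 1.9550 = 493.47 ms.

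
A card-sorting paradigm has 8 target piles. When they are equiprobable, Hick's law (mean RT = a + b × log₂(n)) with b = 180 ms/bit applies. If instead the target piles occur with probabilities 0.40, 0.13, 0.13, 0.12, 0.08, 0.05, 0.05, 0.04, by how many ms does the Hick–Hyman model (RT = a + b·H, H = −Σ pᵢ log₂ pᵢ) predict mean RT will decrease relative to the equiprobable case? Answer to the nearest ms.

77 ms

The RT saving is b·ΔH. Equiprobable H₀ = log₂(8) = 3.0000 bits; with the given probabilities H = 2.5706 bits.
b·(H₀ − H) = 180 × (3.0000 − 2.5706) = 77.30 ms.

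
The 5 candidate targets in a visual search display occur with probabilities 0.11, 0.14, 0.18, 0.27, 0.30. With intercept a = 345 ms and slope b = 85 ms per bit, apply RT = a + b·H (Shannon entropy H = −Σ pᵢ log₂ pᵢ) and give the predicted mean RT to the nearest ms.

534 ms

H = 0.11·log₂(1/0.11) + 0.14·log₂(1/0.14) + 0.18·log₂(1/0.18) + 0.27·log₂(1/0.27) + 0.30·log₂(1/0.30) = 2.2238 bits.
RT = 345 + 85 × 2.2238 = 534.02 ms.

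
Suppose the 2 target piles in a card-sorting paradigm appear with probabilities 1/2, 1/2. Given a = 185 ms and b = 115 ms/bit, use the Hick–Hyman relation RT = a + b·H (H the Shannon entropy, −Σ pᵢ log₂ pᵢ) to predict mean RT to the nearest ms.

300 ms

H = −Σ pᵢ log₂ pᵢ = 0.5·1 + 0.5·1 = 1.000 bits.
RT = 185 + 115 × 1.000 = 300.00 ms.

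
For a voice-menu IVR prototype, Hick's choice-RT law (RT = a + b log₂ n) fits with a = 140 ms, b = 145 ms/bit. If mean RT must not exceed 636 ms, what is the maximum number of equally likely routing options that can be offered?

145·log₂ n ≤ 636 − 140 = 496, giving log₂ n ≤ 3.4207 and n ≤ 10.709. The largest whole number is 10.

10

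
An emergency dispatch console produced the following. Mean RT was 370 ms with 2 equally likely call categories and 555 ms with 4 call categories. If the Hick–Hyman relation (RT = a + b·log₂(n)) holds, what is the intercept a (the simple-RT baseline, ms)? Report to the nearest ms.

b = (RT₂ − RT₁)/(log₂ n₂ − log₂ n₁) = (555 − 370)/(2 − 1) = 185 ms/bit.
a = RT₁ − b·log₂ n₁ = 370 − 185 × 1 = 185.000 ms.

185 ms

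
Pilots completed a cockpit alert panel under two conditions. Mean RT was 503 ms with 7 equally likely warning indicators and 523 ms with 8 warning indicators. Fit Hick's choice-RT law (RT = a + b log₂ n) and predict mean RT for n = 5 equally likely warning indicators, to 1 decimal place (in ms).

452.6 ms

With log₂ n on the abscissa the relation is linear; from the two conditions:
  b = (523 − 503) / (log₂ 8 − log₂ 7) = 20 / (3 − 2.8074) = 103.818 ms/bit
  a = 503 − 103.818 × 2.8074 = 211.546 ms
Then RT(5) = 211.546 + 103.818 × log₂ 5 = 211.546 + 103.818 × 2.3219 ≈ 452.604 ms.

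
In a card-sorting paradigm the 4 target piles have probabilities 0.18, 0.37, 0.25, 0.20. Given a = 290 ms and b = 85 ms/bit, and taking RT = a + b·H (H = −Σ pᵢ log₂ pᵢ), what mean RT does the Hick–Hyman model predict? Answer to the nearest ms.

Entropy contributions −pᵢ log₂ pᵢ: 0.4453, 0.5307, 0.5000, 0.4644; sum H = 1.9404 bits.
RT = a + bH = 290 + 85·1.9404 = 454.94 ms.

455 ms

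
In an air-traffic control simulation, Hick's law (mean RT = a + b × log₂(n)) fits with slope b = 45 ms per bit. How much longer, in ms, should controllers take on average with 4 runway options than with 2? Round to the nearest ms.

45 ms

The intercept a cancels: ΔRT = b·(log₂ n₂ − log₂ n₁) = b·log₂(n₂/n₁).
log₂(4) − log₂(2) = log₂(4/2) = log₂(2) = 1.
ΔRT = 45 × 1.0000 = 45.000 ms.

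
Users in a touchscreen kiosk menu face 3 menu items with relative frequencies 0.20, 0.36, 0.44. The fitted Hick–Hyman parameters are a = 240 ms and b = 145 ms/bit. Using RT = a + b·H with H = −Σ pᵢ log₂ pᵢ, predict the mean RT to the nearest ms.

H = 0.20·log₂(1/0.20) + 0.36·log₂(1/0.36) + 0.44·log₂(1/0.44) = 1.5161 bits.
RT = 240 + 145 × 1.5161 = 459.84 ms.

460 ms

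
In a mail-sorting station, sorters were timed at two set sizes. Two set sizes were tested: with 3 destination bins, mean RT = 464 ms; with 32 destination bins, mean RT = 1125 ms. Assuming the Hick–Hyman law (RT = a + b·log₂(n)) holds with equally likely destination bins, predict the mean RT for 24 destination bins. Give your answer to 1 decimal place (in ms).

1044.7 ms

Solve the two-equation system in a and b:
  b = (1125 − 464) / (log₂ 32 − log₂ 3) = 661 / (5 − 1.5850) = 193.556 ms/bit
  a = 464 − 193.556 × 1.5850 = 157.221 ms
Then RT(24) = 157.221 + 193.556 × log₂ 24 = 157.221 + 193.556 × 4.5850 ≈ 1044.667 ms.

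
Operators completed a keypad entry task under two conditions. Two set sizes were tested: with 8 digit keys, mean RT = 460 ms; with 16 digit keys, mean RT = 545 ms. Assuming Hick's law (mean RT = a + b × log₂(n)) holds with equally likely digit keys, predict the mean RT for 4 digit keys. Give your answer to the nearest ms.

RT is linear in log₂ n, so two points fix the line:
  b = (545 − 460) / (log₂ 16 − log₂ 8) = 85 / (4 − 3) = 85 ms/bit
  a = 460 − 85 × 3 = 205 ms
Then RT(4) = 205 + 85 × log₂ 4 = 205 + 85 × 2 ≈ 375.000 ms.

375 ms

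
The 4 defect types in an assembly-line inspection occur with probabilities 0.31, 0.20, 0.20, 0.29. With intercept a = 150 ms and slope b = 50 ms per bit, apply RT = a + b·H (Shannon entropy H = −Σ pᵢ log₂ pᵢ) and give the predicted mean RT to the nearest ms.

249 ms

Entropy contributions −pᵢ log₂ pᵢ: 0.5238, 0.4644, 0.4644, 0.5179; sum H = 1.9705 bits.
RT = a + bH = 150 + 50·1.9705 = 248.52 ms.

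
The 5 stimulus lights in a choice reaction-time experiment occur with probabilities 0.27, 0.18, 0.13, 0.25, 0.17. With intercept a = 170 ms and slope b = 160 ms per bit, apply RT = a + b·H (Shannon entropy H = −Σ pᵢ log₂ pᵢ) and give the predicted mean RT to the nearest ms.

534 ms

Entropy contributions −pᵢ log₂ pᵢ: 0.5100, 0.4453, 0.3826, 0.5000, 0.4346; sum H = 2.2726 bits.
RT = a + bH = 170 + 160·2.2726 = 533.61 ms.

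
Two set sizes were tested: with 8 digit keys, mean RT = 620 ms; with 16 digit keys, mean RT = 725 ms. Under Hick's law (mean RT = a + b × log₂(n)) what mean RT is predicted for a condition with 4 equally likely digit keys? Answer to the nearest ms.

RT is linear in log₂ n, so two points fix the line:
  b = (725 − 620) / (log₂ 16 − log₂ 8) = 105 / (4 − 3) = 105 ms/bit
  a = 620 − 105 × 3 = 305 ms
Then RT(4) = 305 + 105 × log₂ 4 = 305 + 105 × 2 ≈ 515.000 ms.

515 ms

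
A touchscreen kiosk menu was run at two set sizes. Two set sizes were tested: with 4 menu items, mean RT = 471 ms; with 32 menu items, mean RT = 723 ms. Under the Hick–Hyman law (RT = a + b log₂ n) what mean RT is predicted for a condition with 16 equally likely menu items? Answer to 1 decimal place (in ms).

Solve the two-equation system in a and b:
  b = (723 − 471) / (log₂ 32 − log₂ 4) = 252 / (5 − 2) = 84.000 ms/bit
  a = 471 − 84.000 × 2 = 303.000 ms
Then RT(16) = 303.000 + 84.000 × log₂ 16 = 303.000 + 84.000 × 4 ≈ 639.000 ms.

639.0 ms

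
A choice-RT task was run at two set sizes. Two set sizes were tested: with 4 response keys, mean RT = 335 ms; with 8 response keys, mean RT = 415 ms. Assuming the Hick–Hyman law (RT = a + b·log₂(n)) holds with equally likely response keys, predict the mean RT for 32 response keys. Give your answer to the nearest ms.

RT is linear in log₂ n, so two points fix the line:
  b = (415 − 335) / (log₂ 8 − log₂ 4) = 80 / (3 − 2) = 80 ms/bit
  a = 335 − 80 × 2 = 175 ms
Then RT(32) = 175 + 80 × log₂ 32 = 175 + 80 × 5 ≈ 575.000 ms.

575 ms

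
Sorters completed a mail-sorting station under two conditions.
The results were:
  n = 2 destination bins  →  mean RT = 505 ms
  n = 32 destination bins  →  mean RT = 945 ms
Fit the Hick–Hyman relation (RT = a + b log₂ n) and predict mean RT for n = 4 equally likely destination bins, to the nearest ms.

615 ms

Fit slope and intercept:
  b = (945 − 505) / (log₂ 32 − log₂ 2) = 440 / (5 − 1) = 110 ms/bit
  a = 505 − 110 × 1 = 395 ms
Then RT(4) = 395 + 110 × log₂ 4 = 395 + 110 × 2 ≈ 615.000 ms.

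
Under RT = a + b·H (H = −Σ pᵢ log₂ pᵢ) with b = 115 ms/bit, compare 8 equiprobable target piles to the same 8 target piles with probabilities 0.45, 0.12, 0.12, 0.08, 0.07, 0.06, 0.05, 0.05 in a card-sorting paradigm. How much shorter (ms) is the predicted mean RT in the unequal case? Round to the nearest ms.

The RT saving is b·ΔH. Equiprobable H₀ = log₂(8) = 3.0000 bits; with the given probabilities H = 2.4883 bits.
b·(H₀ − H) = 115 × (3.0000 − 2.4883) = 58.84 ms.

59 ms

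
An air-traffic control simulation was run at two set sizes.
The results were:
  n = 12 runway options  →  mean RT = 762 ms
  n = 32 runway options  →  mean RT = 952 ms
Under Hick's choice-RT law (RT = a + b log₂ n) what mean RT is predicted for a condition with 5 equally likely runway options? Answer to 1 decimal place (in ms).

592.4 ms

Solve the two-equation system in a and b:
  b = (952 − 762) / (log₂ 32 − log₂ 12) = 190 / (5 − 3.5850) = 134.272 ms/bit
  a = 762 − 134.272 × 3.5850 = 280.640 ms
Then RT(5) = 280.640 + 134.272 × log₂ 5 = 280.640 + 134.272 × 2.3219 ≈ 592.410 ms.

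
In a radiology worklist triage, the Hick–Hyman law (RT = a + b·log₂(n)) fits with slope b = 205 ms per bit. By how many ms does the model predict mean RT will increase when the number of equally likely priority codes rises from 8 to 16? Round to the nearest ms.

Only the slope matters, since a is common to both: ΔRT = b·log₂(n₂/n₁).
log₂(16) − log₂(8) = log₂(16/8) = log₂(2) = 1.
ΔRT = 205 × 1.0000 = 205.000 ms.

205 ms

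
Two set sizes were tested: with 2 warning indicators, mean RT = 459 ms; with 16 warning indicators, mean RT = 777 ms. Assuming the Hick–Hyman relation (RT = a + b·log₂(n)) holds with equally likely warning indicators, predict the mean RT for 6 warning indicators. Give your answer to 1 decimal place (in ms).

627.0 ms

Solve the two-equation system in a and b:
  b = (777 − 459) / (log₂ 16 − log₂ 2) = 318 / (4 − 1) = 106.000 ms/bit
  a = 459 − 106.000 × 1 = 353.000 ms
Then RT(6) = 353.000 + 106.000 × log₂ 6 = 353.000 + 106.000 × 2.5850 ≈ 627.006 ms.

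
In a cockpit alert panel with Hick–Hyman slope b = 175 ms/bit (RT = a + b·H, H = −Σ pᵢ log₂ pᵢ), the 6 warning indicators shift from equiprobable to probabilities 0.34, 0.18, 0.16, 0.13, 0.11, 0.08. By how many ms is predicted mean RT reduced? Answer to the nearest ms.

Equiprobable entropy H₀ = log₂ 6 = 2.5850 bits.
Skewed entropy H = −Σ pᵢ log₂ pᵢ = 2.4219 bits.
ΔRT = b·(H₀ − H) = 175 × 0.1630 = 28.53 ms.

29 ms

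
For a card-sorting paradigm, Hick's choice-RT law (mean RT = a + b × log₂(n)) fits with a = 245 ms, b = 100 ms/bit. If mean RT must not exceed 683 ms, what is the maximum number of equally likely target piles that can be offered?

20

100·log₂ n ≤ 683 − 245 = 438, giving log₂ n ≤ 4.3800 and n ≤ 20.821. The largest whole number is 20.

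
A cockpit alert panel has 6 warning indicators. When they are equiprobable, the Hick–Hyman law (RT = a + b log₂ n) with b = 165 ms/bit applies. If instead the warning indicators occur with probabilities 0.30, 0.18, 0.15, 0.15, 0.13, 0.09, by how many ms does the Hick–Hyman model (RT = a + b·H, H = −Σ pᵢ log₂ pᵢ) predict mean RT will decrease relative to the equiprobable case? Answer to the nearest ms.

The RT saving is b·ΔH. Equiprobable H₀ = log₂(6) = 2.5850 bits; with the given probabilities H = 2.4828 bits.
b·(H₀ − H) = 165 × (2.5850 − 2.4828) = 16.86 ms.

17 ms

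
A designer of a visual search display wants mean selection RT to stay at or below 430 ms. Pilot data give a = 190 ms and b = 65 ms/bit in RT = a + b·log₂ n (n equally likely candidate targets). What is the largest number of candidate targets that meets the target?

12

Information budget: (430 − 190)/65 = 3.6923 bits, so n ≤ 2^3.6923 = 12.927 → at most 12.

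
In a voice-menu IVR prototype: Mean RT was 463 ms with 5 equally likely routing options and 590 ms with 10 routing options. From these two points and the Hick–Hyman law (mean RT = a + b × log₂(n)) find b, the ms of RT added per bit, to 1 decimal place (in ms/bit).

127.0 ms/bit

Slope: b = (590 − 463) / (log₂ 10 − log₂ 5) = 127/1.0000 = 127.000 ms/bit.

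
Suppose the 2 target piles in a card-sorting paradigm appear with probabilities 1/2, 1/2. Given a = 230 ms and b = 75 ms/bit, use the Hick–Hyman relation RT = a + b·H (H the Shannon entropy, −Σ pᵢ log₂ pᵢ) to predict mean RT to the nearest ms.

Each term −pᵢ log₂ pᵢ: 0.5·1 + 0.5·1; summed, H = 1.000 bits.
Mean RT = a + bH = 230 + 75·1.000 = 305.00 ms.

305 ms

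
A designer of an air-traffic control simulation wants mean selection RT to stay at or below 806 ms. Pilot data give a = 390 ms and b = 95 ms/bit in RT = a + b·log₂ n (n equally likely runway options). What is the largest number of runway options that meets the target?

Information budget: (806 − 390)/95 = 4.3789 bits, so n ≤ 2^4.3789 = 20.806 → at most 20.

20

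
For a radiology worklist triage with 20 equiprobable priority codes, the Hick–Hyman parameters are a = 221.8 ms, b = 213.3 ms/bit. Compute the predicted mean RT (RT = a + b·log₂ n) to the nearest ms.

1144 ms

log₂(20) = 4.3219 bits, so RT = 221.8 + 213.3 × 4.3219 ≈ 1143.667 ms.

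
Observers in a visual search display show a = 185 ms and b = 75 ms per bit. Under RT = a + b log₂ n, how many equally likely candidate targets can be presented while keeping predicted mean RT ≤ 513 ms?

20

Set 185 + 75·log₂ n ≤ 513 → log₂ n ≤ (513 − 185)/75 = 4.3733.
So n ≤ 2^4.3733 = 20.725; the largest integer n is 20.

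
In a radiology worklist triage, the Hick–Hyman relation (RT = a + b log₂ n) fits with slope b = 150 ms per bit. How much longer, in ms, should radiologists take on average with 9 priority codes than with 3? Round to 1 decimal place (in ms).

The intercept a cancels: ΔRT = b·(log₂ n₂ − log₂ n₁) = b·log₂(n₂/n₁).
log₂(9) − log₂(3) = 3.1699 − 1.5850 = 1.5850.
ΔRT = 150 × 1.5850 = 237.744 ms.

237.7 ms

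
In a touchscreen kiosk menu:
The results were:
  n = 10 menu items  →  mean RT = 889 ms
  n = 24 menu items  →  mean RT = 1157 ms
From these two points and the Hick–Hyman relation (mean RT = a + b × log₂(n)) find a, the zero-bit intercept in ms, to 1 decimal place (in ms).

Slope: b = (1157 − 889) / (log₂ 24 − log₂ 10) = 268/1.2630 = 212.187 ms/bit.
Intercept: a = 889 − 212.187·log₂(10) = 184.129 ms.

184.1 ms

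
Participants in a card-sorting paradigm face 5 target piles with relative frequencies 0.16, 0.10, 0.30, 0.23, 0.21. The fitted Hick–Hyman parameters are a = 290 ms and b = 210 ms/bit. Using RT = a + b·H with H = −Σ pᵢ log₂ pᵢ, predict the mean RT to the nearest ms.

Entropy contributions −pᵢ log₂ pᵢ: 0.4230, 0.3322, 0.5211, 0.4877, 0.4728; sum H = 2.2368 bits.
RT = a + bH = 290 + 210·2.2368 = 759.73 ms.

760 ms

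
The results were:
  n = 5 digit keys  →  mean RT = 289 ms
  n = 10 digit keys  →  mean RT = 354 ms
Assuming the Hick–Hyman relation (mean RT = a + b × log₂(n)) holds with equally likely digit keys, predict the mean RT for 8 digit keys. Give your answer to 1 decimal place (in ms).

333.1 ms

With log₂ n on the abscissa the relation is linear; from the two conditions:
  b = (354 − 289) / (log₂ 10 − log₂ 5) = 65 / (3.3219 − 2.3219) = 65.000 ms/bit
  a = 289 − 65.000 × 2.3219 = 138.075 ms
Then RT(8) = 138.075 + 65.000 × log₂ 8 = 138.075 + 65.000 × 3 ≈ 333.075 ms.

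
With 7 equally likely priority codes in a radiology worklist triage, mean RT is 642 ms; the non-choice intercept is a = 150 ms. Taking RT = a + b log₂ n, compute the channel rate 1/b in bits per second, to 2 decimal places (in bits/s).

b = (642 − 150)/log₂ 7 = 492/2.8074 = 175.254 ms per bit = 0.17525 s/bit; the reciprocal is 5.706 bits/s.

5.71 bits/s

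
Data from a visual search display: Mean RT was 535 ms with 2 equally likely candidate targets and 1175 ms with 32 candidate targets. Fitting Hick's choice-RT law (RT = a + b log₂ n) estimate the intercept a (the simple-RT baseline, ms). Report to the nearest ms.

375 ms

b = (RT₂ − RT₁)/(log₂ n₂ − log₂ n₁) = (1175 − 535)/(5 − 1) = 160 ms/bit.
a = RT₁ − b·log₂ n₁ = 535 − 160 × 1 = 375.000 ms.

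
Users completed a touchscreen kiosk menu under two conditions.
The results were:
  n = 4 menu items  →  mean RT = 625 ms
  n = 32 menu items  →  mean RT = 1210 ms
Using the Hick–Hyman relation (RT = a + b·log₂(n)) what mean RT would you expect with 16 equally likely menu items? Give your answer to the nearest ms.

1015 ms

RT is linear in log₂ n, so two points fix the line:
  b = (1210 − 625) / (log₂ 32 − log₂ 4) = 585 / (5 − 2) = 195 ms/bit
  a = 625 − 195 × 2 = 235 ms
Then RT(16) = 235 + 195 × log₂ 16 = 235 + 195 × 4 ≈ 1015.000 ms.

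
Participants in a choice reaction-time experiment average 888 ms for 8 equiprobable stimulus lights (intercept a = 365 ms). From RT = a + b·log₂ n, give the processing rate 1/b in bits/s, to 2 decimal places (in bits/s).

5.74 bits/s

b = (888 − 365)/log₂ 8 = 523/3 = 174.333 ms per bit = 0.17433 s/bit; the reciprocal is 5.736 bits/s.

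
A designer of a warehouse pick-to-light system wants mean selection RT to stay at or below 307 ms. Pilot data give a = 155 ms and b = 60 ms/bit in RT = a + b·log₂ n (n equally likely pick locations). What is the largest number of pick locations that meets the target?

Information budget: (307 − 155)/60 = 2.5333 bits, so n ≤ 2^2.5333 = 5.789 → at most 5.

5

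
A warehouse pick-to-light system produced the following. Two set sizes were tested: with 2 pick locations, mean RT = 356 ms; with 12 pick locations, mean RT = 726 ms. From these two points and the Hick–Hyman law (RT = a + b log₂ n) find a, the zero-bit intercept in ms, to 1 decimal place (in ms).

Slope: b = (726 − 356) / (log₂ 12 − log₂ 2) = 370/2.5850 = 143.136 ms/bit.
a = RT₁ − b·log₂ n₁ = 356 − 143.136 × 1 = 212.864 ms.

212.9 ms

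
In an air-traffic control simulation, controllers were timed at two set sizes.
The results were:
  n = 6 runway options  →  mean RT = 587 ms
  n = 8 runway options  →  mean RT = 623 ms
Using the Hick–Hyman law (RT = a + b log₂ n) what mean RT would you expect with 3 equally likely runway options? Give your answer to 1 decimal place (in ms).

RT is linear in log₂ n, so two points fix the line:
  b = (623 − 587) / (log₂ 8 − log₂ 6) = 36 / (3 − 2.5850) = 86.739 ms/bit
  a = 587 − 86.739 × 2.5850 = 362.783 ms
Then RT(3) = 362.783 + 86.739 × log₂ 3 = 362.783 + 86.739 × 1.5850 ≈ 500.261 ms.

500.3 ms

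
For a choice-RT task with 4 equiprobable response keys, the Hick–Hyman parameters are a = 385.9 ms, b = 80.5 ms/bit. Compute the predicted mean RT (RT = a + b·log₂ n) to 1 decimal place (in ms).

546.9 ms

log₂(4) = 2 bits, so RT = 385.9 + 80.5 × 2 ≈ 546.900 ms.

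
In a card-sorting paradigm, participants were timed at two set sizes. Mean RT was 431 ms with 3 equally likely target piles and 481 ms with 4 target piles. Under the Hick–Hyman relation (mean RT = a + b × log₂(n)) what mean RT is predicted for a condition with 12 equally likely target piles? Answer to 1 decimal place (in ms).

Fit slope and intercept:
  b = (481 − 431) / (log₂ 4 − log₂ 3) = 50 / (2 − 1.5850) = 120.471 ms/bit
  a = 431 − 120.471 × 1.5850 = 240.058 ms
Then RT(12) = 240.058 + 120.471 × log₂ 12 = 240.058 + 120.471 × 3.5850 ≈ 671.942 ms.

671.9 ms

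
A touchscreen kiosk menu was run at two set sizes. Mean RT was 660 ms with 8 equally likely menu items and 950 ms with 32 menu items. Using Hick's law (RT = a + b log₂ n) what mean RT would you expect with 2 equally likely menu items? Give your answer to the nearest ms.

370 ms

Fit slope and intercept:
  b = (950 − 660) / (log₂ 32 − log₂ 8) = 290 / (5 − 3) = 145 ms/bit
  a = 660 − 145 × 3 = 225 ms
Then RT(2) = 225 + 145 × log₂ 2 = 225 + 145 × 1 ≈ 370.000 ms.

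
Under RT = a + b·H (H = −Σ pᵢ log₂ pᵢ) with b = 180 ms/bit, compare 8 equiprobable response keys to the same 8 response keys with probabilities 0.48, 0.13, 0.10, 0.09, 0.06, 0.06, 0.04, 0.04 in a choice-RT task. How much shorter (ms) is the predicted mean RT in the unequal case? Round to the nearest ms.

The RT saving is b·ΔH. Equiprobable H₀ = log₂(8) = 3.0000 bits; with the given probabilities H = 2.3943 bits.
b·(H₀ − H) = 180 × (3.0000 − 2.3943) = 109.02 ms.

109 ms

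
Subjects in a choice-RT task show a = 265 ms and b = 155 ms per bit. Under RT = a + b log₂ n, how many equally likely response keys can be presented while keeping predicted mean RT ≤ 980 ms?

Information budget: (980 − 265)/155 = 4.6129 bits, so n ≤ 2^4.6129 = 24.469 → at most 24.

24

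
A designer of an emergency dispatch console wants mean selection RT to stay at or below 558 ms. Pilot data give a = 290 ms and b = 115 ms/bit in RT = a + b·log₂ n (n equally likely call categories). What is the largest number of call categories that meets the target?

115·log₂ n ≤ 558 − 290 = 268, giving log₂ n ≤ 2.3304 and n ≤ 5.030. The largest whole number is 5.

5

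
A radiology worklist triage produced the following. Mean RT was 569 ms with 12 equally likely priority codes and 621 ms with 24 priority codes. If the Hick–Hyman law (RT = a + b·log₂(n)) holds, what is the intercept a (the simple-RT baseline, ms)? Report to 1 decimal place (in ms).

b = (RT₂ − RT₁)/(log₂ n₂ − log₂ n₁) = (621 − 569)/(4.5850 − 3.5850) = 52.000 ms/bit.
Intercept: a = 569 − 52.000·log₂(12) = 382.582 ms.

382.6 ms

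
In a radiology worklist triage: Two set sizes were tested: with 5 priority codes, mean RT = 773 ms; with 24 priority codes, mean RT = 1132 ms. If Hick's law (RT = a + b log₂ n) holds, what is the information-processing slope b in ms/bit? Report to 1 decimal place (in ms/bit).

Slope: b = (1132 − 773) / (log₂ 24 − log₂ 5) = 359/2.2630 = 158.637 ms/bit.

158.6 ms/bit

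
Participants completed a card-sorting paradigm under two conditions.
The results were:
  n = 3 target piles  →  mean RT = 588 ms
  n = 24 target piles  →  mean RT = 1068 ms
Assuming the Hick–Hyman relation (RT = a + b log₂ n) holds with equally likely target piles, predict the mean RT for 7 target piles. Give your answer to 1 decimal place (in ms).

783.6 ms

Fit slope and intercept:
  b = (1068 − 588) / (log₂ 24 − log₂ 3) = 480 / (4.5850 − 1.5850) = 160.000 ms/bit
  a = 588 − 160.000 × 1.5850 = 334.406 ms
Then RT(7) = 334.406 + 160.000 × log₂ 7 = 334.406 + 160.000 × 2.8074 ≈ 783.583 ms.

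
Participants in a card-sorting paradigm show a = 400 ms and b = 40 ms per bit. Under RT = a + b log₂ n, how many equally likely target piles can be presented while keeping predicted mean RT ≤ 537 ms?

Information budget: (537 − 400)/40 = 3.4250 bits, so n ≤ 2^3.4250 = 10.741 → at most 10.

10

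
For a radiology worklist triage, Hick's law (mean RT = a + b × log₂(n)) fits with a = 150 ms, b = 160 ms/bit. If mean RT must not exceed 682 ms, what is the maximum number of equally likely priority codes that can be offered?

160·log₂ n ≤ 682 − 150 = 532, giving log₂ n ≤ 3.3250 and n ≤ 10.021. The largest whole number is 10.

10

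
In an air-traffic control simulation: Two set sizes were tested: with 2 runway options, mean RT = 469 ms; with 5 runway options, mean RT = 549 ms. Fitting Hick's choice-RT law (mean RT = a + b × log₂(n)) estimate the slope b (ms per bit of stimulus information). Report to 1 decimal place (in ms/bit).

The slope on a log₂ axis is (549 − 469) / (2.3219 − 1) = 60.518 ms/bit.

60.5 ms/bit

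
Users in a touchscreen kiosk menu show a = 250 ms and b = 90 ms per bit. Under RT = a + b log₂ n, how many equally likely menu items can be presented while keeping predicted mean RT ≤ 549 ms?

90·log₂ n ≤ 549 − 250 = 299, giving log₂ n ≤ 3.3222 and n ≤ 10.002. The largest whole number is 10.

10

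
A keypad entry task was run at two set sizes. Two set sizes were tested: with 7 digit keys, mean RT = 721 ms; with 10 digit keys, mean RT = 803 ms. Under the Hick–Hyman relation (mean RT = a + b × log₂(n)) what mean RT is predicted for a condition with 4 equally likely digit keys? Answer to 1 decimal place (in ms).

592.3 ms

Fit slope and intercept:
  b = (803 − 721) / (log₂ 10 − log₂ 7) = 82 / (3.3219 − 2.8074) = 159.355 ms/bit
  a = 721 − 159.355 × 2.8074 = 273.633 ms
Then RT(4) = 273.633 + 159.355 × log₂ 4 = 273.633 + 159.355 × 2 ≈ 592.344 ms.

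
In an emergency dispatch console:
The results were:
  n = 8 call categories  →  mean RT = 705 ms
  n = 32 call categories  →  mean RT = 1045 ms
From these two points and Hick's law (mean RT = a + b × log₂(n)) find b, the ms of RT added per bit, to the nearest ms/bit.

170 ms/bit

The slope on a log₂ axis is (1045 − 705) / (5 − 3) = 170 ms/bit.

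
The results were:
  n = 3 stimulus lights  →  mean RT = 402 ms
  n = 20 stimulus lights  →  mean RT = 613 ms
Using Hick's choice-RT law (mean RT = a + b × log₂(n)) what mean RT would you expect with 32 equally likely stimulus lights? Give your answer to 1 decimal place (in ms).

RT is linear in log₂ n, so two points fix the line:
  b = (613 − 402) / (log₂ 20 − log₂ 3) = 211 / (4.3219 − 1.5850) = 77.093 ms/bit
  a = 402 − 77.093 × 1.5850 = 279.811 ms
Then RT(32) = 279.811 + 77.093 × log₂ 32 = 279.811 + 77.093 × 5 ≈ 665.274 ms.

665.3 ms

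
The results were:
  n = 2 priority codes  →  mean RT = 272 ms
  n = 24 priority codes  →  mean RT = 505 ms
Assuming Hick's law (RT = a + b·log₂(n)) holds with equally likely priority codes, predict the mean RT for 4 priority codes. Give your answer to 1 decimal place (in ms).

337.0 ms

Fit slope and intercept:
  b = (505 − 272) / (log₂ 24 − log₂ 2) = 233 / (4.5850 − 1) = 64.994 ms/bit
  a = 272 − 64.994 × 1 = 207.006 ms
Then RT(4) = 207.006 + 64.994 × log₂ 4 = 207.006 + 64.994 × 2 ≈ 336.994 ms.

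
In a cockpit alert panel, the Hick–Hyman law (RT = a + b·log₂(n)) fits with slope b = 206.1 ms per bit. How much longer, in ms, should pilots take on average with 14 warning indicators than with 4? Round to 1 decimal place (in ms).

ΔRT = (a + b log₂ n₂) − (a + b log₂ n₁) = b·(log₂ n₂ − log₂ n₁).
log₂(14) − log₂(4) = 3.8074 − 2 = 1.8074.
ΔRT = 206.1 × 1.8074 = 372.496 ms.

372.5 ms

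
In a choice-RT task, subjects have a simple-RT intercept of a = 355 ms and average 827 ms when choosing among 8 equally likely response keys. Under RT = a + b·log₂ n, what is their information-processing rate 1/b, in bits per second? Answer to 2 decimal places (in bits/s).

6.36 bits/s

b = (827 − 355)/log₂ 8 = 472/3 = 157.333 ms per bit = 0.15733 s/bit; the reciprocal is 6.356 bits/s.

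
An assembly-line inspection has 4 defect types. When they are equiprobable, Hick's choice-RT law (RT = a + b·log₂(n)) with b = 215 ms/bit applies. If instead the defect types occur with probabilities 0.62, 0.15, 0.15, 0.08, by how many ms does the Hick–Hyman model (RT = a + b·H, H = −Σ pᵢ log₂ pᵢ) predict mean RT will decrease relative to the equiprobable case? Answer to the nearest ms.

99 ms

Equiprobable entropy H₀ = log₂ 4 = 2.0000 bits.
Skewed entropy H = −Σ pᵢ log₂ pᵢ = 1.5402 bits.
ΔRT = b·(H₀ − H) = 215 × 0.4598 = 98.86 ms.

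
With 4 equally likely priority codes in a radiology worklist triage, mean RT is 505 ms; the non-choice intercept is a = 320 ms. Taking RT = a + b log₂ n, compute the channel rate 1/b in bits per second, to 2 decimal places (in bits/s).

Choice component = 505 − 320 = 185 ms over log₂(4) = 2 bits.
b = 185 / 2 = 92.500 ms/bit, so 1/b = 10.811 bits/s.

10.81 bits/s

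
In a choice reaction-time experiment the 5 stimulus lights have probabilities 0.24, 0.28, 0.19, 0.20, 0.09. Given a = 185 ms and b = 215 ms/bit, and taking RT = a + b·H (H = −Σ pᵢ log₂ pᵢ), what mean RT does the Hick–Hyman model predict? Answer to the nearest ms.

Entropy contributions −pᵢ log₂ pᵢ: 0.4941, 0.5142, 0.4552, 0.4644, 0.3127; sum H = 2.2406 bits.
RT = a + bH = 185 + 215·2.2406 = 666.73 ms.

667 ms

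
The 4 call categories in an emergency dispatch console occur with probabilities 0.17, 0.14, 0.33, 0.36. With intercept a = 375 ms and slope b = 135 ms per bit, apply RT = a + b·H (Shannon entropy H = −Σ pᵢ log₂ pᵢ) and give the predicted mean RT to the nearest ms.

630 ms

H = 0.17·log₂(1/0.17) + 0.14·log₂(1/0.14) + 0.33·log₂(1/0.33) + 0.36·log₂(1/0.36) = 1.8901 bits.
RT = 375 + 135 × 1.8901 = 630.17 ms.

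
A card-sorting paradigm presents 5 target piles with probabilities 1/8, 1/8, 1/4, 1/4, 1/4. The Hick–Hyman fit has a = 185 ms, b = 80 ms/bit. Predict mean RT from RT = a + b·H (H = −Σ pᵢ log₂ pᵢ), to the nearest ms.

Each term −pᵢ log₂ pᵢ: 0.125·3 + 0.125·3 + 0.25·2 + 0.25·2 + 0.25·2; summed, H = 2.250 bits.
Mean RT = a + bH = 185 + 80·2.250 = 365.00 ms.

365 ms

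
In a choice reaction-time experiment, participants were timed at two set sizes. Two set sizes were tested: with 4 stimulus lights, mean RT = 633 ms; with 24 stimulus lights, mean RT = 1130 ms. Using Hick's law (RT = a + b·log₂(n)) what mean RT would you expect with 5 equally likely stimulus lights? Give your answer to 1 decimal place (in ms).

Solve the two-equation system in a and b:
  b = (1130 − 633) / (log₂ 24 − log₂ 4) = 497 / (4.5850 − 2) = 192.266 ms/bit
  a = 633 − 192.266 × 2 = 248.468 ms
Then RT(5) = 248.468 + 192.266 × log₂ 5 = 248.468 + 192.266 × 2.3219 ≈ 694.896 ms.

694.9 ms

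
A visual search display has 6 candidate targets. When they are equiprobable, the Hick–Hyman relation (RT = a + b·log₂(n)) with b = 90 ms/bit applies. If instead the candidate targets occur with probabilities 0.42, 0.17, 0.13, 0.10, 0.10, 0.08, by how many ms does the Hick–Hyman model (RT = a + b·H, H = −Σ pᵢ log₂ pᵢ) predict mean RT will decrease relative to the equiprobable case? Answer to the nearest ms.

26 ms

Equiprobable entropy H₀ = log₂ 6 = 2.5850 bits.
Skewed entropy H = −Σ pᵢ log₂ pᵢ = 2.2988 bits.
ΔRT = b·(H₀ − H) = 90 × 0.2862 = 25.76 ms.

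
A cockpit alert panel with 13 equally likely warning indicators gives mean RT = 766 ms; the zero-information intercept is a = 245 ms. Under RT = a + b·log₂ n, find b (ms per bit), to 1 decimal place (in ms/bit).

13 alternatives carry log₂ 13 = 3.7004 bits; the choice cost is 766 − 245 = 521 ms, so b = 521/3.7004 = 140.794 ms/bit.

140.8 ms/bit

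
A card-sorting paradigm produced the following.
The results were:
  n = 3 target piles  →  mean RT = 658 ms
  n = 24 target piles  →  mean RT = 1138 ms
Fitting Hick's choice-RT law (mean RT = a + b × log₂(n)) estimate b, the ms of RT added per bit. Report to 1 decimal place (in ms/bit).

160.0 ms/bit

Slope: b = (1138 − 658) / (log₂ 24 − log₂ 3) = 480/3.0000 = 160.000 ms/bit.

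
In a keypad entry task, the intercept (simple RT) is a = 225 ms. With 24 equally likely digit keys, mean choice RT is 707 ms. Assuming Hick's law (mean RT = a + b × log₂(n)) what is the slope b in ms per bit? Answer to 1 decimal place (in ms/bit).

log₂(24) = 4.5850 bits.
b = (RT − a)/log₂ n = (707 − 225) / 4.5850 = 105.126 ms/bit.

105.1 ms/bit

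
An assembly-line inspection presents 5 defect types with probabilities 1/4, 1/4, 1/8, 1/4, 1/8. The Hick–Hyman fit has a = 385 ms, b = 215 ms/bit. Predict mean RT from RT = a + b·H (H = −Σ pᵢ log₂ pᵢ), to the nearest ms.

Each term −pᵢ log₂ pᵢ: 0.25·2 + 0.25·2 + 0.125·3 + 0.25·2 + 0.125·3; summed, H = 2.250 bits.
Mean RT = a + bH = 385 + 215·2.250 = 868.75 ms.

869 ms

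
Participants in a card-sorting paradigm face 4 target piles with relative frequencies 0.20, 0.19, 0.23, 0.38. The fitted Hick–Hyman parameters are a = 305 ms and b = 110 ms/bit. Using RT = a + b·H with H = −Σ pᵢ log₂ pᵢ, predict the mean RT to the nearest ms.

Entropy contributions −pᵢ log₂ pᵢ: 0.4644, 0.4552, 0.4877, 0.5305; sum H = 1.9377 bits.
RT = a + bH = 305 + 110·1.9377 = 518.15 ms.

518 ms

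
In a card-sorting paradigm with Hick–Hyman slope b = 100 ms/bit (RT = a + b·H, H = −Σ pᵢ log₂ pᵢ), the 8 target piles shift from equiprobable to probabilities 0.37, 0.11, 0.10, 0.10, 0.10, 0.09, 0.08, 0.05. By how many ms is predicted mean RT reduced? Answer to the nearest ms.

The RT saving is b·ΔH. Equiprobable H₀ = log₂(8) = 3.0000 bits; with the given probabilities H = 2.6979 bits.
b·(H₀ − H) = 100 × (3.0000 − 2.6979) = 30.21 ms.

30 ms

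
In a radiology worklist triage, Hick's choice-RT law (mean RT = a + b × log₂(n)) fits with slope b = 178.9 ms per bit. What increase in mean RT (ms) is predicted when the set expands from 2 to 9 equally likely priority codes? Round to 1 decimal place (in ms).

The intercept a cancels: ΔRT = b·(log₂ n₂ − log₂ n₁) = b·log₂(n₂/n₁).
log₂(9) − log₂(2) = 3.1699 − 1 = 2.1699.
ΔRT = 178.9 × 2.1699 = 388.200 ms.

388.2 ms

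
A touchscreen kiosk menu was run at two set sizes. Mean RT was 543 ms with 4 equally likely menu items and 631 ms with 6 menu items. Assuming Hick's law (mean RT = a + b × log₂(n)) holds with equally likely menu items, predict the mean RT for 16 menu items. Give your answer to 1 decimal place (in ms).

Solve the two-equation system in a and b:
  b = (631 − 543) / (log₂ 6 − log₂ 4) = 88 / (2.5850 − 2) = 150.437 ms/bit
  a = 543 − 150.437 × 2 = 242.126 ms
Then RT(16) = 242.126 + 150.437 × log₂ 16 = 242.126 + 150.437 × 4 ≈ 843.874 ms.

843.9 ms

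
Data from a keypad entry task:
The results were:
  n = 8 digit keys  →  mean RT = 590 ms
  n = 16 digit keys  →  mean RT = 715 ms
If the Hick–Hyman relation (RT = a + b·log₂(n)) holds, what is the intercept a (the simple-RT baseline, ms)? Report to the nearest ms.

Slope: b = (715 − 590) / (log₂ 16 − log₂ 8) = 125/1.0000 = 125 ms/bit.
a = RT₁ − b·log₂ n₁ = 590 − 125 × 3 = 215.000 ms.

215 ms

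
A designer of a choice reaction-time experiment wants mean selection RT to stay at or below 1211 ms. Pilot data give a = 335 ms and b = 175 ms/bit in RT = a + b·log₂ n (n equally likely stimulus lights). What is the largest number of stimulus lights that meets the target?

Set 335 + 175·log₂ n ≤ 1211 → log₂ n ≤ (1211 − 335)/175 = 5.0057.
So n ≤ 2^5.0057 = 32.127; the largest integer n is 32.

32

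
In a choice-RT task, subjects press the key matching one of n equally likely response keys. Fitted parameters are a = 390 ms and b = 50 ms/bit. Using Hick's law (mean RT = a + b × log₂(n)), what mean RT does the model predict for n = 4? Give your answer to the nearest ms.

490 ms

log₂(4) = 2 bits, so RT = 390 + 50 × 2 ≈ 490.000 ms.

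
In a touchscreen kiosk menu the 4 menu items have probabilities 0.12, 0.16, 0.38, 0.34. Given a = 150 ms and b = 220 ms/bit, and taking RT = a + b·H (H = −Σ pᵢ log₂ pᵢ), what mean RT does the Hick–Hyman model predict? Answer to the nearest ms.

H = 0.12·log₂(1/0.12) + 0.16·log₂(1/0.16) + 0.38·log₂(1/0.38) + 0.34·log₂(1/0.34) = 1.8497 bits.
RT = 150 + 220 × 1.8497 = 556.94 ms.

557 ms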